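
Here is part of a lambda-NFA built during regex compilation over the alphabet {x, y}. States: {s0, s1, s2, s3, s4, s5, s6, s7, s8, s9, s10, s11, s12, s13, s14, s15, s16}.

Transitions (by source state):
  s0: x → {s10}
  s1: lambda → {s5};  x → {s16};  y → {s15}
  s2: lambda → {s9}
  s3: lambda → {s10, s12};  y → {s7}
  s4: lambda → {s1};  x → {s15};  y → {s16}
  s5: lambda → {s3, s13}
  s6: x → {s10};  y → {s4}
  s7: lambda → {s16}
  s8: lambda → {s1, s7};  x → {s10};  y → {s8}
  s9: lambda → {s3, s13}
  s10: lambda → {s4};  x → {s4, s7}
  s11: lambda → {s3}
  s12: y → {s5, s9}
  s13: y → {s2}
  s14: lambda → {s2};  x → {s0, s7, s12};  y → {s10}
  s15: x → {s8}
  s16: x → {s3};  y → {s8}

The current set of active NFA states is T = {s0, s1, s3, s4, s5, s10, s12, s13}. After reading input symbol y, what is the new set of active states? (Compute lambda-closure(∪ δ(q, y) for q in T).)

s1 on y → {s15}.
s3 on y → {s7}.
s4 on y → {s16}.
s12 on y → {s5, s9}.
s13 on y → {s2}.
No y-transition from s0, s5, s10.
Union after reading y: {s2, s5, s7, s9, s15, s16}.
Now take the lambda-closure:
From s5 via lambda: add s3, s13.
From s3 via lambda: add s10, s12.
From s10 via lambda: add s4.
From s4 via lambda: add s1.
No new states can be added; the closed set is {s1, s2, s3, s4, s5, s7, s9, s10, s12, s13, s15, s16}.

{s1, s2, s3, s4, s5, s7, s9, s10, s12, s13, s15, s16}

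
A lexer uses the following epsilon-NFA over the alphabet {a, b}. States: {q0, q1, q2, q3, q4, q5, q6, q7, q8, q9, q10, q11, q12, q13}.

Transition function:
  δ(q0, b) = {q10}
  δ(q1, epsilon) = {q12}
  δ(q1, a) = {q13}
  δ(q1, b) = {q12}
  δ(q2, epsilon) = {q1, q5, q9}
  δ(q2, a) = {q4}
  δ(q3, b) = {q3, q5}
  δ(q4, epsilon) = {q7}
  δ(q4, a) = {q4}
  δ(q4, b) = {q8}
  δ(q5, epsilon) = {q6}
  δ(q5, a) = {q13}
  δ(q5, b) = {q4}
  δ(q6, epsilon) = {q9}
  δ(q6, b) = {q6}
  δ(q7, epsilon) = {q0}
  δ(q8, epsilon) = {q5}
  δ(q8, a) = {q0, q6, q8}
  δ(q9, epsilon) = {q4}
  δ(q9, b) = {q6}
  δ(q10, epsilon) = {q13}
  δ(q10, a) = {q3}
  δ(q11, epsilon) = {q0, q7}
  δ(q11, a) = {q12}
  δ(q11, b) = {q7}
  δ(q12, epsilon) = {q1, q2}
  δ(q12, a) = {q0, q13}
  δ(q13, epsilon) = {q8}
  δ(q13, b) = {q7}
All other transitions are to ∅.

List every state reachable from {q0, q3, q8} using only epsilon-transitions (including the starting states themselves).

Start with {q0, q3, q8}.
From q8 via epsilon: add q5.
From q5 via epsilon: add q6.
From q6 via epsilon: add q9.
From q9 via epsilon: add q4.
From q4 via epsilon: add q7.
No new states can be added; the closed set is {q0, q3, q4, q5, q6, q7, q8, q9}.

{q0, q3, q4, q5, q6, q7, q8, q9}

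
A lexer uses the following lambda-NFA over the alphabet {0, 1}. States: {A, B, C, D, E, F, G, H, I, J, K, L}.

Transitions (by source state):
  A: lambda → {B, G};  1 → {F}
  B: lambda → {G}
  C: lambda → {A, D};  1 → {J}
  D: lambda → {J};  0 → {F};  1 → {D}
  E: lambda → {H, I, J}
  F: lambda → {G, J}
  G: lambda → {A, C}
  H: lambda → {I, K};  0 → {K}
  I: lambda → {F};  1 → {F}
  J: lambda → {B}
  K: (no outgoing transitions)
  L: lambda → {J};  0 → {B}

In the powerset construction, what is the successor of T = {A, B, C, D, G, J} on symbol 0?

{A, B, C, D, F, G, J}

D on 0 → {F}.
No 0-transition from A, B, C, G, J.
Union after reading 0: {F}.
Now take the lambda-closure:
From F via lambda: add G, J.
From G via lambda: add A, C.
From J via lambda: add B.
From C via lambda: add D.
No new states can be added; the closed set is {A, B, C, D, F, G, J}.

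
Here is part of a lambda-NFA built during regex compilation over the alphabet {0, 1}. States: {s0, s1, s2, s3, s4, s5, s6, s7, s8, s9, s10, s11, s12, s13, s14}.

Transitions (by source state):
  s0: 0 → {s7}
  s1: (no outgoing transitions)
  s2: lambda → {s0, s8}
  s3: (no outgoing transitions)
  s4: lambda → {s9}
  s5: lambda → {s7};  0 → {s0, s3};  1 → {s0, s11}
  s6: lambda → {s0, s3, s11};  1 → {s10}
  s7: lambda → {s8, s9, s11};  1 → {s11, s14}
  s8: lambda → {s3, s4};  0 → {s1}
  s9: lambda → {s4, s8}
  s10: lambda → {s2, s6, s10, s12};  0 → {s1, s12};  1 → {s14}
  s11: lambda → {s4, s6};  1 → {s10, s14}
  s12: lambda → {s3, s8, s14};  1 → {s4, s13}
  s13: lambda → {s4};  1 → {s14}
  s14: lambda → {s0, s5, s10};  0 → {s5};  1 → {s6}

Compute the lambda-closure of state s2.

Start with {s2}.
From s2 via lambda: add s0, s8.
From s8 via lambda: add s3, s4.
From s4 via lambda: add s9.
No new states can be added; the closed set is {s0, s2, s3, s4, s8, s9}.

{s0, s2, s3, s4, s8, s9}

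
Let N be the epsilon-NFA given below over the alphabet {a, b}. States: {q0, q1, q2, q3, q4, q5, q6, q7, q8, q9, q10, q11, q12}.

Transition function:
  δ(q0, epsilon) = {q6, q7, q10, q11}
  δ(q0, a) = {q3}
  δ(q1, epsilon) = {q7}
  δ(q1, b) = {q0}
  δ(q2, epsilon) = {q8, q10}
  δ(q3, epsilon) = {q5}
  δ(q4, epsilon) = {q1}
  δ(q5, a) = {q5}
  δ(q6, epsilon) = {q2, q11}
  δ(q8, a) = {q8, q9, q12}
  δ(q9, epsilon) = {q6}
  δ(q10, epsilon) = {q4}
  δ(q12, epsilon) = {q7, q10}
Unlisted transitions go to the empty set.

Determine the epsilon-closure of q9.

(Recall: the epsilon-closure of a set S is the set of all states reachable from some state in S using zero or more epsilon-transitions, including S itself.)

{q1, q2, q4, q6, q7, q8, q9, q10, q11}

Start with {q9}.
From q9 via epsilon: add q6.
From q6 via epsilon: add q2, q11.
From q2 via epsilon: add q8, q10.
From q10 via epsilon: add q4.
From q4 via epsilon: add q1.
From q1 via epsilon: add q7.
No new states can be added; the closed set is {q1, q2, q4, q6, q7, q8, q9, q10, q11}.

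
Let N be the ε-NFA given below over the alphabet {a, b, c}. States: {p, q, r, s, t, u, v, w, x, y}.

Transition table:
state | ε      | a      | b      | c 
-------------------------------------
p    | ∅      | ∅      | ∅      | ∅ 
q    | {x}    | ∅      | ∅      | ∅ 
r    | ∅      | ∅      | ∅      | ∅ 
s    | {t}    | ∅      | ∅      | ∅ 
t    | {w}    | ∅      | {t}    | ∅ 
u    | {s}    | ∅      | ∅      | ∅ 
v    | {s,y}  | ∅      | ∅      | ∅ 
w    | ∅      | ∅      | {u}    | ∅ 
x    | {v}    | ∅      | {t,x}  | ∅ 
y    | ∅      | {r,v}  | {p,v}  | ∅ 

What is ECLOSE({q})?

Start with {q}.
From q via ε: add x.
From x via ε: add v.
From v via ε: add s, y.
From s via ε: add t.
From t via ε: add w.
No new states can be added; the closed set is {q, s, t, v, w, x, y}.

{q, s, t, v, w, x, y}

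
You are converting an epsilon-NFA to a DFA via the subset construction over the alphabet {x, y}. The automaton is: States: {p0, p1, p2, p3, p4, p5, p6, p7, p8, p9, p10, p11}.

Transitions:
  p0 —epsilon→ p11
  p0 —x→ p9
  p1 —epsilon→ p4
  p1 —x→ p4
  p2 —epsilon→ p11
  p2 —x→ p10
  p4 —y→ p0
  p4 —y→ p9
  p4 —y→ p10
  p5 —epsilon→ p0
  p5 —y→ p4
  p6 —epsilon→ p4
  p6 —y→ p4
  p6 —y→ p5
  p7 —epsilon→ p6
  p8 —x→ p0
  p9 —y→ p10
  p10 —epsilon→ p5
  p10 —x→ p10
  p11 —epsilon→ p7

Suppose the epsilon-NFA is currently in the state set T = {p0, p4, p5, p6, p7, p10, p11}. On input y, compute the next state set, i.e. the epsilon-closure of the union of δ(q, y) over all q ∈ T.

p4 on y → {p0, p9, p10}.
p5 on y → {p4}.
p6 on y → {p4, p5}.
No y-transition from p0, p7, p10, p11.
Union after reading y: {p0, p4, p5, p9, p10}.
Now take the epsilon-closure:
From p0 via epsilon: add p11.
From p11 via epsilon: add p7.
From p7 via epsilon: add p6.
No new states can be added; the closed set is {p0, p4, p5, p6, p7, p9, p10, p11}.

{p0, p4, p5, p6, p7, p9, p10, p11}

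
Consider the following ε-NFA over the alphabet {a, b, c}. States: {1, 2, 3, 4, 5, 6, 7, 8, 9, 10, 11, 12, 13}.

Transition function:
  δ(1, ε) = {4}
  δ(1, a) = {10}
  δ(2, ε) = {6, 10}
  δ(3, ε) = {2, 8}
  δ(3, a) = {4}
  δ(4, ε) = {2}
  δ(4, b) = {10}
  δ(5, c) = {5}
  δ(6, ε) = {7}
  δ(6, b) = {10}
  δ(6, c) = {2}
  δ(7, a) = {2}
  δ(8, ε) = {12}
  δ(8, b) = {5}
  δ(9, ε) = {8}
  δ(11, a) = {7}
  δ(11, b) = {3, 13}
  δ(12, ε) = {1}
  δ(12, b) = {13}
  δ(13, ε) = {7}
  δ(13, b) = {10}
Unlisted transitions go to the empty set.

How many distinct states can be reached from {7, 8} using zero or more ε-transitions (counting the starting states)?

Start with {7, 8}.
From 8 via ε: add 12.
From 12 via ε: add 1.
From 1 via ε: add 4.
From 4 via ε: add 2.
From 2 via ε: add 6, 10.
ε-closure = {1, 2, 4, 6, 7, 8, 10, 12}, which has 8 states.

8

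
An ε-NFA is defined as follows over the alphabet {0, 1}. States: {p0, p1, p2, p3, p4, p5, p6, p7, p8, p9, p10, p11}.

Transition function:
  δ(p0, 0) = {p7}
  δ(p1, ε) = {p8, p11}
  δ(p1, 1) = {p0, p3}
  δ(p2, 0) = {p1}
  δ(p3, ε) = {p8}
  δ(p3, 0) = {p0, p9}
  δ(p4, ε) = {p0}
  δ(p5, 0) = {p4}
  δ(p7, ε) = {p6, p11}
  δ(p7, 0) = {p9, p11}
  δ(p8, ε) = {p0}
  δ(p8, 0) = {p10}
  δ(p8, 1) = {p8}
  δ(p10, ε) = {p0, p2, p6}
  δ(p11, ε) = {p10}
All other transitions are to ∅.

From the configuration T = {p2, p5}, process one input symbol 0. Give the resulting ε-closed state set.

p2 on 0 → {p1}.
p5 on 0 → {p4}.
Union after reading 0: {p1, p4}.
Now take the ε-closure:
From p1 via ε: add p8, p11.
From p4 via ε: add p0.
From p11 via ε: add p10.
From p10 via ε: add p2, p6.
No new states can be added; the closed set is {p0, p1, p2, p4, p6, p8, p10, p11}.

{p0, p1, p2, p4, p6, p8, p10, p11}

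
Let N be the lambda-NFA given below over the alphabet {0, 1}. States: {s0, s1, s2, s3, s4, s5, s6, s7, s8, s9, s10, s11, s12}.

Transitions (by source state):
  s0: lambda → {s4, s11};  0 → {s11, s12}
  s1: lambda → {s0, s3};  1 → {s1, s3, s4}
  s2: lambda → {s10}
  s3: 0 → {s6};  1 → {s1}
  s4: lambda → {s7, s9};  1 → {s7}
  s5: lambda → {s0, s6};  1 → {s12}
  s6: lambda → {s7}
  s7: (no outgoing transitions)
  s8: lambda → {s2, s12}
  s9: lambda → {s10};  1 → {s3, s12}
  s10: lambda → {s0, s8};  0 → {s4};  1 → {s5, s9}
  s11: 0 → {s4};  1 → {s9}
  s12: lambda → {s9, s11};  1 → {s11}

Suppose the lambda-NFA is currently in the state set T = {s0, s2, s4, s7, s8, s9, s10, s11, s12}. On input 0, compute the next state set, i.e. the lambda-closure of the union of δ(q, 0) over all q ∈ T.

s0 on 0 → {s11, s12}.
s10 on 0 → {s4}.
s11 on 0 → {s4}.
No 0-transition from s2, s4, s7, s8, s9, s12.
Union after reading 0: {s4, s11, s12}.
Now take the lambda-closure:
From s4 via lambda: add s7, s9.
From s9 via lambda: add s10.
From s10 via lambda: add s0, s8.
From s8 via lambda: add s2.
No new states can be added; the closed set is {s0, s2, s4, s7, s8, s9, s10, s11, s12}.

{s0, s2, s4, s7, s8, s9, s10, s11, s12}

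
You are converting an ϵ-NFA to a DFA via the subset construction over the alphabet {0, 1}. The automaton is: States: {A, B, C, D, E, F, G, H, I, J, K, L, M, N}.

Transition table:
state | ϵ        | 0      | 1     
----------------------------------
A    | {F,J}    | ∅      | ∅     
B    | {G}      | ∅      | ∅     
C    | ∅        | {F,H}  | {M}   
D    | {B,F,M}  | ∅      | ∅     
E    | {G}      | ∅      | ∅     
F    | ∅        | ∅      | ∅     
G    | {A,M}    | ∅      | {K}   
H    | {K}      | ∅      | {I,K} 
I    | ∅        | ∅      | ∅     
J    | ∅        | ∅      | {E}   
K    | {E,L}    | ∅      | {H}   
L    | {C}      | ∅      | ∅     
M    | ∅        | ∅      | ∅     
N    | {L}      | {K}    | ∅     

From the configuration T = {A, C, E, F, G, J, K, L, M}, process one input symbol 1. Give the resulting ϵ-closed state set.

{A, C, E, F, G, H, J, K, L, M}

C on 1 → {M}.
G on 1 → {K}.
J on 1 → {E}.
K on 1 → {H}.
No 1-transition from A, E, F, L, M.
Union after reading 1: {E, H, K, M}.
Now take the ϵ-closure:
From E via ϵ: add G.
From K via ϵ: add L.
From G via ϵ: add A.
From L via ϵ: add C.
From A via ϵ: add F, J.
No new states can be added; the closed set is {A, C, E, F, G, H, J, K, L, M}.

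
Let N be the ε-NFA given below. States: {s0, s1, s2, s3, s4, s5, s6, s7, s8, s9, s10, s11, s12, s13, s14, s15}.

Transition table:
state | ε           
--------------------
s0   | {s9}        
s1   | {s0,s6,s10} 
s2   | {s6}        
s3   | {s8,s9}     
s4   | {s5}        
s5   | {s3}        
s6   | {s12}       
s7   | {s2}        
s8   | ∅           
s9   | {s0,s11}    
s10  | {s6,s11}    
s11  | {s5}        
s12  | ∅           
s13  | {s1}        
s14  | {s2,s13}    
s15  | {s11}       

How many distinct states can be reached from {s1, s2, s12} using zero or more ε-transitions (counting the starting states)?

11

Start with {s1, s2, s12}.
From s1 via ε: add s0, s6, s10.
From s0 via ε: add s9.
From s10 via ε: add s11.
From s11 via ε: add s5.
From s5 via ε: add s3.
From s3 via ε: add s8.
ε-closure = {s0, s1, s2, s3, s5, s6, s8, s9, s10, s11, s12}, which has 11 states.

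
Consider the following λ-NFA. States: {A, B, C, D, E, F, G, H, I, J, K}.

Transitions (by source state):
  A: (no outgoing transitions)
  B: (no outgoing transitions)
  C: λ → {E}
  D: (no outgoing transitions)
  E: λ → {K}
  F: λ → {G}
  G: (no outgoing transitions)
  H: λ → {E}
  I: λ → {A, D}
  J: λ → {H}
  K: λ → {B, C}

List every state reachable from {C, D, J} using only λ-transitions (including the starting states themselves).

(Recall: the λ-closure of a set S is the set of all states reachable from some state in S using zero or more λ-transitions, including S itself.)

Start with {C, D, J}.
From C via λ: add E.
From J via λ: add H.
From E via λ: add K.
From K via λ: add B.
No new states can be added; the closed set is {B, C, D, E, H, J, K}.

{B, C, D, E, H, J, K}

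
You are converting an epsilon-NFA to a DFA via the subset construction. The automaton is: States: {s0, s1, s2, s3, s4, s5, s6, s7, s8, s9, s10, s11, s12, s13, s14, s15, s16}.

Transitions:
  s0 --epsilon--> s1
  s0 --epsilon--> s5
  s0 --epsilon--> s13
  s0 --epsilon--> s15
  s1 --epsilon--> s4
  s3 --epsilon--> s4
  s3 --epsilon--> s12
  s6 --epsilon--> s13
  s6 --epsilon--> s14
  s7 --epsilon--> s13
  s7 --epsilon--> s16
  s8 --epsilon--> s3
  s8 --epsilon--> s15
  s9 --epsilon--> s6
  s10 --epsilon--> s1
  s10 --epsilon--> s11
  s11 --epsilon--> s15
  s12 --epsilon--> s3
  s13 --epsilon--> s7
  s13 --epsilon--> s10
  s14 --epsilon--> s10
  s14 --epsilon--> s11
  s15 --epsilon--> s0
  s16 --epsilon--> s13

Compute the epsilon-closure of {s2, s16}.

{s0, s1, s2, s4, s5, s7, s10, s11, s13, s15, s16}

Start with {s2, s16}.
From s16 via epsilon: add s13.
From s13 via epsilon: add s7, s10.
From s10 via epsilon: add s1, s11.
From s1 via epsilon: add s4.
From s11 via epsilon: add s15.
From s15 via epsilon: add s0.
From s0 via epsilon: add s5.
No new states can be added; the closed set is {s0, s1, s2, s4, s5, s7, s10, s11, s13, s15, s16}.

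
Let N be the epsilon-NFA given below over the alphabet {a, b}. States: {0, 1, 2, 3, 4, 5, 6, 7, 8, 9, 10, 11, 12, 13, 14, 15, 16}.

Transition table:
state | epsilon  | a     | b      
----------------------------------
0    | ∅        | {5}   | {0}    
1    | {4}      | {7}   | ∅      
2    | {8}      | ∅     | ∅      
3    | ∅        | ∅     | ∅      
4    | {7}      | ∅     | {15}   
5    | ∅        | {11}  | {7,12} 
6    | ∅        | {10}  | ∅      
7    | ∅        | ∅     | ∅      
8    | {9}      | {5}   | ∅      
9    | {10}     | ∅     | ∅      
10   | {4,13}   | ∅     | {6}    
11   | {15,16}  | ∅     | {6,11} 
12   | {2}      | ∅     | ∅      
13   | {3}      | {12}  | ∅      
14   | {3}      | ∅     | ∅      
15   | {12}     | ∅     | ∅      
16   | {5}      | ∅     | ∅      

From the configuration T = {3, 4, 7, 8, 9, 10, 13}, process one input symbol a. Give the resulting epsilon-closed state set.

8 on a → {5}.
13 on a → {12}.
No a-transition from 3, 4, 7, 9, 10.
Union after reading a: {5, 12}.
Now take the epsilon-closure:
From 12 via epsilon: add 2.
From 2 via epsilon: add 8.
From 8 via epsilon: add 9.
From 9 via epsilon: add 10.
From 10 via epsilon: add 4, 13.
From 4 via epsilon: add 7.
From 13 via epsilon: add 3.
No new states can be added; the closed set is {2, 3, 4, 5, 7, 8, 9, 10, 12, 13}.

{2, 3, 4, 5, 7, 8, 9, 10, 12, 13}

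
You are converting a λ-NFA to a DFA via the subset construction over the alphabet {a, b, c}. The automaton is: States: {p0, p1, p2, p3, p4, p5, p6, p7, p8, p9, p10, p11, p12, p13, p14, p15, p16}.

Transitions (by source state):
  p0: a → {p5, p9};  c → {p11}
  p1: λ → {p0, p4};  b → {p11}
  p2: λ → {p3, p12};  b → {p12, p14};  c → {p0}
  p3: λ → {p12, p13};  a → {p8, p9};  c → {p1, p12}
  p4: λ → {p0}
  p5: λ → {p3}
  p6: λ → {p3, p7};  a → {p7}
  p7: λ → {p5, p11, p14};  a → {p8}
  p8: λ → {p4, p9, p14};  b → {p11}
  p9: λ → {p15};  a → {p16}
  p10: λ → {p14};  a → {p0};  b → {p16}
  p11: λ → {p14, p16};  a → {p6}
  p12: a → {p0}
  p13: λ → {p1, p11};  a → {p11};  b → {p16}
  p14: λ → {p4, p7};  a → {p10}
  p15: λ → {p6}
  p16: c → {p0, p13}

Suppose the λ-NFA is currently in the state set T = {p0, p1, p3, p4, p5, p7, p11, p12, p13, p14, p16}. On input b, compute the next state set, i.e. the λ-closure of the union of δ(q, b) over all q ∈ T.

{p0, p1, p3, p4, p5, p7, p11, p12, p13, p14, p16}

p1 on b → {p11}.
p13 on b → {p16}.
No b-transition from p0, p3, p4, p5, p7, p11, p12, p14, p16.
Union after reading b: {p11, p16}.
Now take the λ-closure:
From p11 via λ: add p14.
From p14 via λ: add p4, p7.
From p4 via λ: add p0.
From p7 via λ: add p5.
From p5 via λ: add p3.
From p3 via λ: add p12, p13.
From p13 via λ: add p1.
No new states can be added; the closed set is {p0, p1, p3, p4, p5, p7, p11, p12, p13, p14, p16}.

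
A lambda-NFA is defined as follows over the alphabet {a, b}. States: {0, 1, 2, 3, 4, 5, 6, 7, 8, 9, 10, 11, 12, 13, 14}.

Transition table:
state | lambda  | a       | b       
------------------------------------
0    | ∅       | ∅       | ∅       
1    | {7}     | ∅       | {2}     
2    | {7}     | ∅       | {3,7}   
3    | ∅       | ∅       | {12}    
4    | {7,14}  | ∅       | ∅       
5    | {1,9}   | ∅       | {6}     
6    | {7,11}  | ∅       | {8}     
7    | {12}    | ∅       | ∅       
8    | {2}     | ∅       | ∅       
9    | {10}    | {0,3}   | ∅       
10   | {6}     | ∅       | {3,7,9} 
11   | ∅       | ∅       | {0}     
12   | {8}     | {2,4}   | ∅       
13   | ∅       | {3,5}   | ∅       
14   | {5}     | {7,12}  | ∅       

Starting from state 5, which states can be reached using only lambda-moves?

Start with {5}.
From 5 via lambda: add 1, 9.
From 1 via lambda: add 7.
From 9 via lambda: add 10.
From 7 via lambda: add 12.
From 10 via lambda: add 6.
From 6 via lambda: add 11.
From 12 via lambda: add 8.
From 8 via lambda: add 2.
No new states can be added; the closed set is {1, 2, 5, 6, 7, 8, 9, 10, 11, 12}.

{1, 2, 5, 6, 7, 8, 9, 10, 11, 12}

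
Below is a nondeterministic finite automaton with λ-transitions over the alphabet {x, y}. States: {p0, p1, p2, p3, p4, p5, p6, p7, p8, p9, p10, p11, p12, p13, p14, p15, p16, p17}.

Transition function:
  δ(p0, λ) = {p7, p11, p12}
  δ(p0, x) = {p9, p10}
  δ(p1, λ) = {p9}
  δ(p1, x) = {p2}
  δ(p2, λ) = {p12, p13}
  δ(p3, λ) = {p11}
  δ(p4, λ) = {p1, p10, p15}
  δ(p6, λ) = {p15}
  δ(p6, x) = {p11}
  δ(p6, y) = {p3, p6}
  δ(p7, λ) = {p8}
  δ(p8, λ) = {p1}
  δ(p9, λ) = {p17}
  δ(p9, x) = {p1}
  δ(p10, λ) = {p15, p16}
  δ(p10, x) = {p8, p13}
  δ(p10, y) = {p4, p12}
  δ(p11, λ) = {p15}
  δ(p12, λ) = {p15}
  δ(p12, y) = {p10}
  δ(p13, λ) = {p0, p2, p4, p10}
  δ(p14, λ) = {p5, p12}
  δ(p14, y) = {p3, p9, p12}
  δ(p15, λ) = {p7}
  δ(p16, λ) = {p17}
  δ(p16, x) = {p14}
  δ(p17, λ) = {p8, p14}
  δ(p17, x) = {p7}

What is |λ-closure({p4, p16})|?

Start with {p4, p16}.
From p4 via λ: add p1, p10, p15.
From p16 via λ: add p17.
From p1 via λ: add p9.
From p15 via λ: add p7.
From p17 via λ: add p8, p14.
From p14 via λ: add p5, p12.
λ-closure = {p1, p4, p5, p7, p8, p9, p10, p12, p14, p15, p16, p17}, which has 12 states.

12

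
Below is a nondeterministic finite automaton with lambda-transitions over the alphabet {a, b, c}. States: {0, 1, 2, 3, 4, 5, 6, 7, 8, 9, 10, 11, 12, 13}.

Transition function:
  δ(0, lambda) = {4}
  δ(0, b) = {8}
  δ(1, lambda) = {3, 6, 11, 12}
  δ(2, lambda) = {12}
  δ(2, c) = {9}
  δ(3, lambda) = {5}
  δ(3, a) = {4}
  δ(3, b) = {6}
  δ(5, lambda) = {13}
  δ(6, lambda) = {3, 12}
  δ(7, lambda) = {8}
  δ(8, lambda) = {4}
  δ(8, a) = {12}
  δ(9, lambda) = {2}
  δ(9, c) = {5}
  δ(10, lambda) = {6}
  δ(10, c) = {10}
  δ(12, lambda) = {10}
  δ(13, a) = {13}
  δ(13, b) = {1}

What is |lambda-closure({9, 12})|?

8

Start with {9, 12}.
From 9 via lambda: add 2.
From 12 via lambda: add 10.
From 10 via lambda: add 6.
From 6 via lambda: add 3.
From 3 via lambda: add 5.
From 5 via lambda: add 13.
lambda-closure = {2, 3, 5, 6, 9, 10, 12, 13}, which has 8 states.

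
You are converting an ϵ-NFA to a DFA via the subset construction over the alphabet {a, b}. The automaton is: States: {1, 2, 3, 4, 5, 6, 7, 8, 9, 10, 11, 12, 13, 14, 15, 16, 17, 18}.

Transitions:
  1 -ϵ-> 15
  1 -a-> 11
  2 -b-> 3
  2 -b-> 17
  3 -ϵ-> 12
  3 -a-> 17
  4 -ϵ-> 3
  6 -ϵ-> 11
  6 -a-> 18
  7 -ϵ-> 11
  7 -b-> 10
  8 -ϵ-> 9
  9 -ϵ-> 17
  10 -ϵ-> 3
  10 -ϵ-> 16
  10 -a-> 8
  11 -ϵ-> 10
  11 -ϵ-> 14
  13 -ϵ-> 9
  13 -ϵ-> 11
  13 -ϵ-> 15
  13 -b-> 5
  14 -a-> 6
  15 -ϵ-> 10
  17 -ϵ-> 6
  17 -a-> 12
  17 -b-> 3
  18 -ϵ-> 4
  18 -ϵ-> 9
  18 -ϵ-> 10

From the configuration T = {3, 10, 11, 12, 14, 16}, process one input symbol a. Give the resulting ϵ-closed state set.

3 on a → {17}.
10 on a → {8}.
14 on a → {6}.
No a-transition from 11, 12, 16.
Union after reading a: {6, 8, 17}.
Now take the ϵ-closure:
From 6 via ϵ: add 11.
From 8 via ϵ: add 9.
From 11 via ϵ: add 10, 14.
From 10 via ϵ: add 3, 16.
From 3 via ϵ: add 12.
No new states can be added; the closed set is {3, 6, 8, 9, 10, 11, 12, 14, 16, 17}.

{3, 6, 8, 9, 10, 11, 12, 14, 16, 17}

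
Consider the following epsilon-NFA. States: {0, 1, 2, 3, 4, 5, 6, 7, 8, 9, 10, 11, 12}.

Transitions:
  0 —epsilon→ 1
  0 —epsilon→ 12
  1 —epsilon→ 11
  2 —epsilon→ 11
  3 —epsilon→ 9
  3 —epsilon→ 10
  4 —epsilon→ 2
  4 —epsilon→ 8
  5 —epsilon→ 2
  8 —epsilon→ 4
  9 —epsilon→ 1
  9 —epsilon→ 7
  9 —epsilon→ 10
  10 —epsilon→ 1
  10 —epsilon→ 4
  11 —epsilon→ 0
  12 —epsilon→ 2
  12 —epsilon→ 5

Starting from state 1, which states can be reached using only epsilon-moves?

{0, 1, 2, 5, 11, 12}

Start with {1}.
From 1 via epsilon: add 11.
From 11 via epsilon: add 0.
From 0 via epsilon: add 12.
From 12 via epsilon: add 2, 5.
No new states can be added; the closed set is {0, 1, 2, 5, 11, 12}.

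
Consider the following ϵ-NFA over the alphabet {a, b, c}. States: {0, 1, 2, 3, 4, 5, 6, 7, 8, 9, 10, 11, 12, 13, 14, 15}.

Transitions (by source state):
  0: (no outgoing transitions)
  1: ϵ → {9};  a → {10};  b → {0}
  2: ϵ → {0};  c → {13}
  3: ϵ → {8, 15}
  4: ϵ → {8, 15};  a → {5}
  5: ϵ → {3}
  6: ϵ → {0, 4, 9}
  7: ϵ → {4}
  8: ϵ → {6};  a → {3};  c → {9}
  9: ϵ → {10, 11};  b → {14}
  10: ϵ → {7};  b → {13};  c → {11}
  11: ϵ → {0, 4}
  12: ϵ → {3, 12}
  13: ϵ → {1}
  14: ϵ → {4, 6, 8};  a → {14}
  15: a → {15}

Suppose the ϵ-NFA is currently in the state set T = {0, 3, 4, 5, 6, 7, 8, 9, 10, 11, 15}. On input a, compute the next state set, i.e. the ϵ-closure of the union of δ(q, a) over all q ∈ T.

{0, 3, 4, 5, 6, 7, 8, 9, 10, 11, 15}

4 on a → {5}.
8 on a → {3}.
15 on a → {15}.
No a-transition from 0, 3, 5, 6, 7, 9, 10, 11.
Union after reading a: {3, 5, 15}.
Now take the ϵ-closure:
From 3 via ϵ: add 8.
From 8 via ϵ: add 6.
From 6 via ϵ: add 0, 4, 9.
From 9 via ϵ: add 10, 11.
From 10 via ϵ: add 7.
No new states can be added; the closed set is {0, 3, 4, 5, 6, 7, 8, 9, 10, 11, 15}.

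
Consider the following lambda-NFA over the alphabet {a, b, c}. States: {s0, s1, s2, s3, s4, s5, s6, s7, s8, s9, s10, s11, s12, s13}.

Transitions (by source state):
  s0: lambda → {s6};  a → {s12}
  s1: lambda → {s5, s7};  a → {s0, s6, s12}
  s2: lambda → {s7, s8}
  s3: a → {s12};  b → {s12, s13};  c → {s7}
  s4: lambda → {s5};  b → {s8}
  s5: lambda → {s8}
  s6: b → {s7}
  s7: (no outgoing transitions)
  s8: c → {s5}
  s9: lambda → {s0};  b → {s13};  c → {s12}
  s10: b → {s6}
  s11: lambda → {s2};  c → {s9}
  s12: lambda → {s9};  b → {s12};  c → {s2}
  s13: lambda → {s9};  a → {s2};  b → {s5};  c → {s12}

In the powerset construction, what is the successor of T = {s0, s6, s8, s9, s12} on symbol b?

s6 on b → {s7}.
s9 on b → {s13}.
s12 on b → {s12}.
No b-transition from s0, s8.
Union after reading b: {s7, s12, s13}.
Now take the lambda-closure:
From s12 via lambda: add s9.
From s9 via lambda: add s0.
From s0 via lambda: add s6.
No new states can be added; the closed set is {s0, s6, s7, s9, s12, s13}.

{s0, s6, s7, s9, s12, s13}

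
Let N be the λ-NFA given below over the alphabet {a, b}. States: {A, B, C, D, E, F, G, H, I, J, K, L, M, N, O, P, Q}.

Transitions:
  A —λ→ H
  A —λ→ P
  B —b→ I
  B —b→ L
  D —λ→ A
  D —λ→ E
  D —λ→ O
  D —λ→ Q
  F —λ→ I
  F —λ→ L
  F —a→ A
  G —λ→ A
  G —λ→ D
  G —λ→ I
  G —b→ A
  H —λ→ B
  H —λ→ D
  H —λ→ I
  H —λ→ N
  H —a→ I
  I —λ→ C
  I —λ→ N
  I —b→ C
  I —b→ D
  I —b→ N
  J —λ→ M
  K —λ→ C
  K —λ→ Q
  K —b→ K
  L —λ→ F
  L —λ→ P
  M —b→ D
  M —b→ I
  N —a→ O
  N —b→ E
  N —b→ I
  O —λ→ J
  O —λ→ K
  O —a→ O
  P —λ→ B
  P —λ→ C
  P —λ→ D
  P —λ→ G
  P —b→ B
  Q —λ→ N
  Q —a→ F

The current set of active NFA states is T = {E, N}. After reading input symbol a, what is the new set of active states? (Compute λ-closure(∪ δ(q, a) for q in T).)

N on a → {O}.
No a-transition from E.
Union after reading a: {O}.
Now take the λ-closure:
From O via λ: add J, K.
From J via λ: add M.
From K via λ: add C, Q.
From Q via λ: add N.
No new states can be added; the closed set is {C, J, K, M, N, O, Q}.

{C, J, K, M, N, O, Q}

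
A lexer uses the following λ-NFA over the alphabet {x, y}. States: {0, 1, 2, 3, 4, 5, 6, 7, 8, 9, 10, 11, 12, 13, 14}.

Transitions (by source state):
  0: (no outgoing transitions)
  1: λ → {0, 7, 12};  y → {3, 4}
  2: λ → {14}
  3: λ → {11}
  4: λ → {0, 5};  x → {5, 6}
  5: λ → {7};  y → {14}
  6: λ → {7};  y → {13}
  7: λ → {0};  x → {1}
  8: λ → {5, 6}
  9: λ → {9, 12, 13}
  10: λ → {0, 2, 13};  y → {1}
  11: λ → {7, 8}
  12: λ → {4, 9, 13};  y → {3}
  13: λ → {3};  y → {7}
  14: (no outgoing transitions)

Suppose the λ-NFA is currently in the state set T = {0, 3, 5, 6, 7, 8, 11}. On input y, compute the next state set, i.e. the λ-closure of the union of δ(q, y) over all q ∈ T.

5 on y → {14}.
6 on y → {13}.
No y-transition from 0, 3, 7, 8, 11.
Union after reading y: {13, 14}.
Now take the λ-closure:
From 13 via λ: add 3.
From 3 via λ: add 11.
From 11 via λ: add 7, 8.
From 7 via λ: add 0.
From 8 via λ: add 5, 6.
No new states can be added; the closed set is {0, 3, 5, 6, 7, 8, 11, 13, 14}.

{0, 3, 5, 6, 7, 8, 11, 13, 14}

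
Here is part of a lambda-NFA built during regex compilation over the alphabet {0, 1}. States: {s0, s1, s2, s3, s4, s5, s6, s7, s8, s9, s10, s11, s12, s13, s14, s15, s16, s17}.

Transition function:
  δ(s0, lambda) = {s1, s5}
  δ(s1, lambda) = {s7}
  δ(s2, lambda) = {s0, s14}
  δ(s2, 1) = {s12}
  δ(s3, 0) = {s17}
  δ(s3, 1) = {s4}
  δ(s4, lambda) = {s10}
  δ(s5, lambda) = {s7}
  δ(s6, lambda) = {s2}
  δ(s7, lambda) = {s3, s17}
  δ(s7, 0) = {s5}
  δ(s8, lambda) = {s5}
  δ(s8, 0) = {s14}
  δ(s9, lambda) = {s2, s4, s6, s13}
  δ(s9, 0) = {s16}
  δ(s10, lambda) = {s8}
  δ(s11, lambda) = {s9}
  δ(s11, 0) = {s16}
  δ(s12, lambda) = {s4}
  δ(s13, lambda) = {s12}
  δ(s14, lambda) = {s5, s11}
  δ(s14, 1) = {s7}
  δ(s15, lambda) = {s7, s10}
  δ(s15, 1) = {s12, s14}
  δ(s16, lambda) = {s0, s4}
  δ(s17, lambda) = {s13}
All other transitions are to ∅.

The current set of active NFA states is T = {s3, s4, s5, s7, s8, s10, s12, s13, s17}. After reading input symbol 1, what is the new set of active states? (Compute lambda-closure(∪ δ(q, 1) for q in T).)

s3 on 1 → {s4}.
No 1-transition from s4, s5, s7, s8, s10, s12, s13, s17.
Union after reading 1: {s4}.
Now take the lambda-closure:
From s4 via lambda: add s10.
From s10 via lambda: add s8.
From s8 via lambda: add s5.
From s5 via lambda: add s7.
From s7 via lambda: add s3, s17.
From s17 via lambda: add s13.
From s13 via lambda: add s12.
No new states can be added; the closed set is {s3, s4, s5, s7, s8, s10, s12, s13, s17}.

{s3, s4, s5, s7, s8, s10, s12, s13, s17}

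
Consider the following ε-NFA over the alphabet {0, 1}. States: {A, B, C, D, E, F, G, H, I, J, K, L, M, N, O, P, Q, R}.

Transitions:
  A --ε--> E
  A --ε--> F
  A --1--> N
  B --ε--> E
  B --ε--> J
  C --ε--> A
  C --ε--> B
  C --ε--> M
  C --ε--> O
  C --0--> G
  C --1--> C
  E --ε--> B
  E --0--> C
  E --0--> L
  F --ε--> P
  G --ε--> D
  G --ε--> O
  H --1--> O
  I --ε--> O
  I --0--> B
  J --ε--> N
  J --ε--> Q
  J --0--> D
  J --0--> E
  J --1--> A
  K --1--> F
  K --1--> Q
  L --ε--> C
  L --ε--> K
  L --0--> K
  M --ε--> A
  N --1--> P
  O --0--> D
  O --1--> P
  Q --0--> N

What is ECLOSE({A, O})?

{A, B, E, F, J, N, O, P, Q}

Start with {A, O}.
From A via ε: add E, F.
From E via ε: add B.
From F via ε: add P.
From B via ε: add J.
From J via ε: add N, Q.
No new states can be added; the closed set is {A, B, E, F, J, N, O, P, Q}.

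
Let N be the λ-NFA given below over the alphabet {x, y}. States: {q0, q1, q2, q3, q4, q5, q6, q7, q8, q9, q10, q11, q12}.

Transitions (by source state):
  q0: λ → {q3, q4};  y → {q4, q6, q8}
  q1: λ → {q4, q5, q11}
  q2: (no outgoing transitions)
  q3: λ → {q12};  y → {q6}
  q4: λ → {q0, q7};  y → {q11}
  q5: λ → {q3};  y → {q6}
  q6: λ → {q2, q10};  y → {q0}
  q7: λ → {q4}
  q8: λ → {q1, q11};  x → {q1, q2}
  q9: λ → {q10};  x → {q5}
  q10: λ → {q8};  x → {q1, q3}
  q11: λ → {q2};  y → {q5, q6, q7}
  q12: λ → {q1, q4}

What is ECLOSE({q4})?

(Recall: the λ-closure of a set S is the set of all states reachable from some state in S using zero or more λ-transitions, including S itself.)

{q0, q1, q2, q3, q4, q5, q7, q11, q12}

Start with {q4}.
From q4 via λ: add q0, q7.
From q0 via λ: add q3.
From q3 via λ: add q12.
From q12 via λ: add q1.
From q1 via λ: add q5, q11.
From q11 via λ: add q2.
No new states can be added; the closed set is {q0, q1, q2, q3, q4, q5, q7, q11, q12}.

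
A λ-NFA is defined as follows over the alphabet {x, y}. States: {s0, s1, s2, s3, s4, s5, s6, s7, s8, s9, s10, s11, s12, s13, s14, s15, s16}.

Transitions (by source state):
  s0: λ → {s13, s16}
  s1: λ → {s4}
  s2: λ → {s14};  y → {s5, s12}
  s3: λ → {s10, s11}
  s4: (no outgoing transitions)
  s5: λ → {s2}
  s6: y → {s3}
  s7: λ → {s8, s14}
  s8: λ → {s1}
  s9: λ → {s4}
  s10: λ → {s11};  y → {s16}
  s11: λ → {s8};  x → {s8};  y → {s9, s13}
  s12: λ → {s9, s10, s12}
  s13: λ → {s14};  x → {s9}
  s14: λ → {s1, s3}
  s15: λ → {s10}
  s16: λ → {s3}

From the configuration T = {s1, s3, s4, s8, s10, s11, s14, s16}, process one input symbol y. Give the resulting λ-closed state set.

{s1, s3, s4, s8, s9, s10, s11, s13, s14, s16}

s10 on y → {s16}.
s11 on y → {s9, s13}.
No y-transition from s1, s3, s4, s8, s14, s16.
Union after reading y: {s9, s13, s16}.
Now take the λ-closure:
From s9 via λ: add s4.
From s13 via λ: add s14.
From s16 via λ: add s3.
From s3 via λ: add s10, s11.
From s14 via λ: add s1.
From s11 via λ: add s8.
No new states can be added; the closed set is {s1, s3, s4, s8, s9, s10, s11, s13, s14, s16}.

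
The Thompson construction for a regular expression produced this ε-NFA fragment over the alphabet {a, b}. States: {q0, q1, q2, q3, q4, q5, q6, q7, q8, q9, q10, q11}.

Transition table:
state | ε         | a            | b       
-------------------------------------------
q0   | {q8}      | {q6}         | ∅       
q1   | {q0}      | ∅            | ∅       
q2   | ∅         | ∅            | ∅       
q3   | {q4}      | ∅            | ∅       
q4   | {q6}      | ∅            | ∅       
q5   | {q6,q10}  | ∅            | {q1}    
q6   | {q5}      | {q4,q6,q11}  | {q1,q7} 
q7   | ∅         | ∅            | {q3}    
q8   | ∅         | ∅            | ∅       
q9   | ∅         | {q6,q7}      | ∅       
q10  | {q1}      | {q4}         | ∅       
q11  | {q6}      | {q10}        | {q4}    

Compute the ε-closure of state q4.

{q0, q1, q4, q5, q6, q8, q10}

Start with {q4}.
From q4 via ε: add q6.
From q6 via ε: add q5.
From q5 via ε: add q10.
From q10 via ε: add q1.
From q1 via ε: add q0.
From q0 via ε: add q8.
No new states can be added; the closed set is {q0, q1, q4, q5, q6, q8, q10}.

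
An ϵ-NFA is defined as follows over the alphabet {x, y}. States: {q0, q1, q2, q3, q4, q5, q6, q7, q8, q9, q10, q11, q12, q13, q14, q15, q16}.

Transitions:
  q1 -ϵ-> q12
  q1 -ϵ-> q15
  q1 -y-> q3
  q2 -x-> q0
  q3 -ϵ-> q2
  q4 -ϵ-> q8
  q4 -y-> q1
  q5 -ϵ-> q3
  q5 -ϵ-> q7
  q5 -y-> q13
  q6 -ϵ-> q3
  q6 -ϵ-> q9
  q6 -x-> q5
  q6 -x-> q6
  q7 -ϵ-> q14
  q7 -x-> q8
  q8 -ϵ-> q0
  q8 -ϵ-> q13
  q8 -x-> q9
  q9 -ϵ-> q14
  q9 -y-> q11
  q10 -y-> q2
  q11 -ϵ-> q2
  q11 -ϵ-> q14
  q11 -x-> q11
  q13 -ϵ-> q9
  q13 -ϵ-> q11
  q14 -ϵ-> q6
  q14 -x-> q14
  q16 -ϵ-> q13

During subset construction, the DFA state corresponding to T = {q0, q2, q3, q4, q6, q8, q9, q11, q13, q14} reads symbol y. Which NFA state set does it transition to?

q4 on y → {q1}.
q9 on y → {q11}.
No y-transition from q0, q2, q3, q6, q8, q11, q13, q14.
Union after reading y: {q1, q11}.
Now take the ϵ-closure:
From q1 via ϵ: add q12, q15.
From q11 via ϵ: add q2, q14.
From q14 via ϵ: add q6.
From q6 via ϵ: add q3, q9.
No new states can be added; the closed set is {q1, q2, q3, q6, q9, q11, q12, q14, q15}.

{q1, q2, q3, q6, q9, q11, q12, q14, q15}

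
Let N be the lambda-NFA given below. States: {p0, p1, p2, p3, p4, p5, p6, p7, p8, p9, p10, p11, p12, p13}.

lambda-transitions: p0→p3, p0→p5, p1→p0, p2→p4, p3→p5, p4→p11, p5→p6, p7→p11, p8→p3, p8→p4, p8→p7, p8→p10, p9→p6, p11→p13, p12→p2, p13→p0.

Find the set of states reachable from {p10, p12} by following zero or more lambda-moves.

{p0, p2, p3, p4, p5, p6, p10, p11, p12, p13}

Start with {p10, p12}.
From p12 via lambda: add p2.
From p2 via lambda: add p4.
From p4 via lambda: add p11.
From p11 via lambda: add p13.
From p13 via lambda: add p0.
From p0 via lambda: add p3, p5.
From p5 via lambda: add p6.
No new states can be added; the closed set is {p0, p2, p3, p4, p5, p6, p10, p11, p12, p13}.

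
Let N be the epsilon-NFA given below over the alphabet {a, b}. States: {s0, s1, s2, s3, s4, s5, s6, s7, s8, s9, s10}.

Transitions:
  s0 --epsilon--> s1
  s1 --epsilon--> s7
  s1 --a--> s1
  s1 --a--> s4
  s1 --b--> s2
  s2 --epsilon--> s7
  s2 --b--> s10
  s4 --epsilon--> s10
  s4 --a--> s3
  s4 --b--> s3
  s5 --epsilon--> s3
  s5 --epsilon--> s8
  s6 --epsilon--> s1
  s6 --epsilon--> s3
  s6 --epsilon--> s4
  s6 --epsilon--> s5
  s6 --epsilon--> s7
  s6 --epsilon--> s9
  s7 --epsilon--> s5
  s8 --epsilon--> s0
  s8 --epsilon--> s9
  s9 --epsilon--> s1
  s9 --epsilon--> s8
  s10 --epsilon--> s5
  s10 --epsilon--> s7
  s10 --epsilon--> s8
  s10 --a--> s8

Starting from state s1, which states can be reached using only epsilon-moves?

Start with {s1}.
From s1 via epsilon: add s7.
From s7 via epsilon: add s5.
From s5 via epsilon: add s3, s8.
From s8 via epsilon: add s0, s9.
No new states can be added; the closed set is {s0, s1, s3, s5, s7, s8, s9}.

{s0, s1, s3, s5, s7, s8, s9}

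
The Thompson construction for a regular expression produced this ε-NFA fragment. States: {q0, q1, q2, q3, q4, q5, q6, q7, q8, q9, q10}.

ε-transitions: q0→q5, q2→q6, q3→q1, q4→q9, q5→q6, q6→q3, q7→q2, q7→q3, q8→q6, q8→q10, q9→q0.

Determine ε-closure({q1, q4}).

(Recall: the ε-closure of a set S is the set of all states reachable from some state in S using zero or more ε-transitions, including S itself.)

{q0, q1, q3, q4, q5, q6, q9}

Start with {q1, q4}.
From q4 via ε: add q9.
From q9 via ε: add q0.
From q0 via ε: add q5.
From q5 via ε: add q6.
From q6 via ε: add q3.
No new states can be added; the closed set is {q0, q1, q3, q4, q5, q6, q9}.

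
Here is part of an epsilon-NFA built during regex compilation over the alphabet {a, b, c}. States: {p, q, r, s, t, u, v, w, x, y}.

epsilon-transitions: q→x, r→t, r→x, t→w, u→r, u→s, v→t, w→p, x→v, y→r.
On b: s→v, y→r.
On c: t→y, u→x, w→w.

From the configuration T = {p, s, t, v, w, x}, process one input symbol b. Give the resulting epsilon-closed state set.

s on b → {v}.
No b-transition from p, t, v, w, x.
Union after reading b: {v}.
Now take the epsilon-closure:
From v via epsilon: add t.
From t via epsilon: add w.
From w via epsilon: add p.
No new states can be added; the closed set is {p, t, v, w}.

{p, t, v, w}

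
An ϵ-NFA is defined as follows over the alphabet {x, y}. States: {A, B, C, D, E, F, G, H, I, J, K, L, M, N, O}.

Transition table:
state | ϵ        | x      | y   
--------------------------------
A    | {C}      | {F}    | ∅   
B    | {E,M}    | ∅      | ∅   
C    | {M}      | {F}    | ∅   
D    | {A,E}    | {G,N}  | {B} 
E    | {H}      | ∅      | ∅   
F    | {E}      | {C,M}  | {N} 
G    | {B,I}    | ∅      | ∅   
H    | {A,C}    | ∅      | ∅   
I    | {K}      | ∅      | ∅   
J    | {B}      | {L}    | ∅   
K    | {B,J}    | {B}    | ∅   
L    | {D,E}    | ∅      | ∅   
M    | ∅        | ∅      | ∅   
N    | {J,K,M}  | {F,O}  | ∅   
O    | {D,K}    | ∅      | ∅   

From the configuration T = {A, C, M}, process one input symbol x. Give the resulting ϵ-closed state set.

A on x → {F}.
C on x → {F}.
No x-transition from M.
Union after reading x: {F}.
Now take the ϵ-closure:
From F via ϵ: add E.
From E via ϵ: add H.
From H via ϵ: add A, C.
From C via ϵ: add M.
No new states can be added; the closed set is {A, C, E, F, H, M}.

{A, C, E, F, H, M}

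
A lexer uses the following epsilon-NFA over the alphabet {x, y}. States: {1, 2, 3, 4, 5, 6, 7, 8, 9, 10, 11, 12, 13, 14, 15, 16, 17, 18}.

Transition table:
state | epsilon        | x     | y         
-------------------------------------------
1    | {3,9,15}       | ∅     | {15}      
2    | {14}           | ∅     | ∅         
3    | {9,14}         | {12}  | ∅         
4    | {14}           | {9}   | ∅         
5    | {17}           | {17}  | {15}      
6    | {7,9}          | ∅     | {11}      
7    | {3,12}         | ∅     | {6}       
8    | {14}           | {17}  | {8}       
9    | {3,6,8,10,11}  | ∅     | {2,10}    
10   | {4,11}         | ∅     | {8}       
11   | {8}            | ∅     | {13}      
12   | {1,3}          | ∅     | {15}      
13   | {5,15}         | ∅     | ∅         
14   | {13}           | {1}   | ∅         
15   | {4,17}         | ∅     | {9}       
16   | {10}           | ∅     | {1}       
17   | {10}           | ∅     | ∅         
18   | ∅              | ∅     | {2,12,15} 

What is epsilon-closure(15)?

Start with {15}.
From 15 via epsilon: add 4, 17.
From 4 via epsilon: add 14.
From 17 via epsilon: add 10.
From 10 via epsilon: add 11.
From 14 via epsilon: add 13.
From 11 via epsilon: add 8.
From 13 via epsilon: add 5.
No new states can be added; the closed set is {4, 5, 8, 10, 11, 13, 14, 15, 17}.

{4, 5, 8, 10, 11, 13, 14, 15, 17}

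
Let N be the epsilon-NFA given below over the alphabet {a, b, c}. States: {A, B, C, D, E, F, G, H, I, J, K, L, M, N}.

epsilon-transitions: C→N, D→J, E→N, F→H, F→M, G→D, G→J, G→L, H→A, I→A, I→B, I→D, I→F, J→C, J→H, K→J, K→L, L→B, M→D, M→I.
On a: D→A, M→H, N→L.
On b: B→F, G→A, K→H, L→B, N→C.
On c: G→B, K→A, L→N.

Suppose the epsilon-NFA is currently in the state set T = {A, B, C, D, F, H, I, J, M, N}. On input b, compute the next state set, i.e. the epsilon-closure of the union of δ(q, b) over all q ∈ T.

B on b → {F}.
N on b → {C}.
No b-transition from A, C, D, F, H, I, J, M.
Union after reading b: {C, F}.
Now take the epsilon-closure:
From C via epsilon: add N.
From F via epsilon: add H, M.
From H via epsilon: add A.
From M via epsilon: add D, I.
From D via epsilon: add J.
From I via epsilon: add B.
No new states can be added; the closed set is {A, B, C, D, F, H, I, J, M, N}.

{A, B, C, D, F, H, I, J, M, N}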